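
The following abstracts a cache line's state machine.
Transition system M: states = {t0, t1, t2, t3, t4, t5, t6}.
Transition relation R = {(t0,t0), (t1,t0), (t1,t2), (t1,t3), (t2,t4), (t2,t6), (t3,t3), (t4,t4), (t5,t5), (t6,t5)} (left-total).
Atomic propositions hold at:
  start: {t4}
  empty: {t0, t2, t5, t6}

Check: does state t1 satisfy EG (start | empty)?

No

Sat(start | empty) = {t0, t2, t4, t5, t6}
EG (start | empty): greatest fixpoint, start Z0 = {t0, t2, t4, t5, t6}, keep only states in Sat with some successor in Z. Already a fixed point.
Sat(EG (start | empty)) = {t0, t2, t4, t5, t6}
t1 ∉ Sat(EG (start | empty)) = {t0, t2, t4, t5, t6}, so the formula does not hold at t1.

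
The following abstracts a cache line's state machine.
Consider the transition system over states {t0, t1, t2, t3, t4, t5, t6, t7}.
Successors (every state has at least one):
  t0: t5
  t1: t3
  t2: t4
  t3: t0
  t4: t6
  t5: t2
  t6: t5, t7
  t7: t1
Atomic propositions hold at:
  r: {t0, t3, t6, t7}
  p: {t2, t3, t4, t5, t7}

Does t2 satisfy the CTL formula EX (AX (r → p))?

No

Sat(r → p) = {t1, t2, t3, t4, t5, t7}
Sat(AX (r → p)) = {s : every successor in {t1, t2, t3, t4, t5, t7}} = {t0, t1, t2, t5, t6, t7}
Sat(EX (AX (r → p))) = {s : some successor in {t0, t1, t2, t5, t6, t7}} = {t0, t3, t4, t5, t6, t7}
t2 ∉ Sat(EX (AX (r → p))) = {t0, t3, t4, t5, t6, t7}, so the formula does not hold at t2.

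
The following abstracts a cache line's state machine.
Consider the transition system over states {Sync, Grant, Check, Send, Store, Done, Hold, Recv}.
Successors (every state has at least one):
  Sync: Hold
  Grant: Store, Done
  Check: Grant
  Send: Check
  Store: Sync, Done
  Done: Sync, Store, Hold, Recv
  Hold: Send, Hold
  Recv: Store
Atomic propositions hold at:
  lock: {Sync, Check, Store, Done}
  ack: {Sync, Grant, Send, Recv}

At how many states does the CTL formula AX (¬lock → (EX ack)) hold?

Sat(¬lock) = {Grant, Send, Hold, Recv}
Sat(EX ack) = {s : some successor in {Sync, Grant, Send, Recv}} = {Check, Store, Done, Hold}
Sat(¬lock → (EX ack)) = {Sync, Check, Store, Done, Hold}
Sat(AX (¬lock → (EX ack))) = {s : every successor in {Sync, Check, Store, Done, Hold}} = {Sync, Grant, Send, Store, Recv}
|Sat(AX (¬lock → (EX ack)))| = |{Sync, Grant, Send, Store, Recv}| = 5.

5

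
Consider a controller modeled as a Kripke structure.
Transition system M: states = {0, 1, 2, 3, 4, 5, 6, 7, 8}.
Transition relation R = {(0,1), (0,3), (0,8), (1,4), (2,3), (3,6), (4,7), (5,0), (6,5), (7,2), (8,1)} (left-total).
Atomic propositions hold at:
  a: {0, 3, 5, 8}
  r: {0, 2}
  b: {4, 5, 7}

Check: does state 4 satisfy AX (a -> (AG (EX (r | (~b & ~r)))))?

Sat(~b) = {0, 1, 2, 3, 6, 8}
Sat(~r) = {1, 3, 4, 5, 6, 7, 8}
Sat(~b & ~r) = {1, 3, 6, 8}
Sat(r | (~b & ~r)) = {0, 1, 2, 3, 6, 8}
Sat(EX (r | (~b & ~r))) = {s : some successor in {0, 1, 2, 3, 6, 8}} = {0, 2, 3, 5, 7, 8}
AG (EX (r | (~b & ~r))): greatest fixpoint, start Z0 = {0, 2, 3, 5, 7, 8}, keep only states in Sat with every successor in Z. Z1 = {2, 5, 7}; Z2 = {7}; Z3 = ∅; fixed.
Sat(AG (EX (r | (~b & ~r)))) = ∅
Sat(a -> (AG (EX (r | (~b & ~r))))) = {1, 2, 4, 6, 7}
Sat(AX (a -> (AG (EX (r | (~b & ~r)))))) = {s : every successor in {1, 2, 4, 6, 7}} = {1, 3, 4, 7, 8}
4 ∈ Sat(AX (a -> (AG (EX (r | (~b & ~r)))))) = {1, 3, 4, 7, 8}, so the formula holds at 4.

Yes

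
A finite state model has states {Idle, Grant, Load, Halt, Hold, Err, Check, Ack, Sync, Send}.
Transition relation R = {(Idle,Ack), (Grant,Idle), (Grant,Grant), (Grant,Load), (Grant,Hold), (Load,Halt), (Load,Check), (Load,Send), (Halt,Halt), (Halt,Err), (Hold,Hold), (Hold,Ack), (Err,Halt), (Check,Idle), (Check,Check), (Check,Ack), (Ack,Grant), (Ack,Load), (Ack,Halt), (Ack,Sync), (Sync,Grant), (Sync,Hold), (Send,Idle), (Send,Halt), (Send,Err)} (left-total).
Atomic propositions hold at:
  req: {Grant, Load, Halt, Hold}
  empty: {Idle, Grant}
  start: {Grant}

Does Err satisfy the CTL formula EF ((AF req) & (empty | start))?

AF req: least fixpoint, start Z0 = {Grant, Load, Halt, Hold}, add states with every successor in Z. Z1 = {Grant, Load, Halt, Hold, Err, Sync}; Z2 = {Grant, Load, Halt, Hold, Err, Ack, Sync}; Z3 = {Idle, Grant, Load, Halt, Hold, Err, Ack, Sync}; Z4 = {Idle, Grant, Load, Halt, Hold, Err, Ack, Sync, Send}; fixed.
Sat(AF req) = {Idle, Grant, Load, Halt, Hold, Err, Ack, Sync, Send}
Sat(empty | start) = {Idle, Grant}
Sat((AF req) & (empty | start)) = {Idle, Grant}
EF ((AF req) & (empty | start)): least fixpoint, start Z0 = {Idle, Grant}, add states with some successor in Z. Z1 = {Idle, Grant, Check, Ack, Sync, Send}; Z2 = {Idle, Grant, Load, Hold, Check, Ack, Sync, Send}; fixed.
Sat(EF ((AF req) & (empty | start))) = {Idle, Grant, Load, Hold, Check, Ack, Sync, Send}
Err ∉ Sat(EF ((AF req) & (empty | start))) = {Idle, Grant, Load, Hold, Check, Ack, Sync, Send}, so the formula does not hold at Err.

No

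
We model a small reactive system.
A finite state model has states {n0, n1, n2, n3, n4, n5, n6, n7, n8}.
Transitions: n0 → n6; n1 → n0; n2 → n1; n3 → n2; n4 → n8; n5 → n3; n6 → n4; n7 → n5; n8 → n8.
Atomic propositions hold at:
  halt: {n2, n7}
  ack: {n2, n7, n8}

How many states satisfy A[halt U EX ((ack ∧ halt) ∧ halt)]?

1

Sat(ack ∧ halt) = {n2, n7}
Sat((ack ∧ halt) ∧ halt) = {n2, n7}
Sat(EX ((ack ∧ halt) ∧ halt)) = {s : some successor in {n2, n7}} = {n3}
A[halt U EX ((ack ∧ halt) ∧ halt)]: least fixpoint, start Z0 = Sat(EX ((ack ∧ halt) ∧ halt)) = {n3}, add states in Sat(halt) with every successor in Z. Already a fixed point.
Sat(A[halt U EX ((ack ∧ halt) ∧ halt)]) = {n3}
|Sat(A[halt U EX ((ack ∧ halt) ∧ halt)])| = |{n3}| = 1.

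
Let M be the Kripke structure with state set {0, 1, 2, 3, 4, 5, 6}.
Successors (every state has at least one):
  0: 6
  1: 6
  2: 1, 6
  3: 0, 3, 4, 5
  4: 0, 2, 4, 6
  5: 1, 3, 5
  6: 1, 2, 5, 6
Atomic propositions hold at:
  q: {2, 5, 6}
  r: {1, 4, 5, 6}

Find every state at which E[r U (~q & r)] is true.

Sat(~q) = {0, 1, 3, 4}
Sat(~q & r) = {1, 4}
E[r U (~q & r)]: least fixpoint, start Z0 = Sat((~q & r)) = {1, 4}, add states in Sat(r) with some successor in Z. Z1 = {1, 4, 5, 6}; fixed.
Sat(E[r U (~q & r)]) = {1, 4, 5, 6}

{1, 4, 5, 6}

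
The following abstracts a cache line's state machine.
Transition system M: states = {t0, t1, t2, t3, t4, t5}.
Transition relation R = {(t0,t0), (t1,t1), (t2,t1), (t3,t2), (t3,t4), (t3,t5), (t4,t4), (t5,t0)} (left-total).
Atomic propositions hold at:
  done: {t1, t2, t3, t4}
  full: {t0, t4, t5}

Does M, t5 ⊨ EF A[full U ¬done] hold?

Sat(¬done) = {t0, t5}
A[full U ¬done]: least fixpoint, start Z0 = Sat(¬done) = {t0, t5}, add states in Sat(full) with every successor in Z. Already a fixed point.
Sat(A[full U ¬done]) = {t0, t5}
EF A[full U ¬done]: least fixpoint, start Z0 = {t0, t5}, add states with some successor in Z. Z1 = {t0, t3, t5}; fixed.
Sat(EF A[full U ¬done]) = {t0, t3, t5}
t5 ∈ Sat(EF A[full U ¬done]) = {t0, t3, t5}, so the formula holds at t5.

Yes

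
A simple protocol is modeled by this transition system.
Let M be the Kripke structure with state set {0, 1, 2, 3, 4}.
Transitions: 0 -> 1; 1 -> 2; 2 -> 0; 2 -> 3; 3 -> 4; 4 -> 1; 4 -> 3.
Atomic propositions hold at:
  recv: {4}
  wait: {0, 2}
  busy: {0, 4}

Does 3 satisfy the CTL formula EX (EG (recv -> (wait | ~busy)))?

Sat(~busy) = {1, 2, 3}
Sat(wait | ~busy) = {0, 1, 2, 3}
Sat(recv -> (wait | ~busy)) = {0, 1, 2, 3}
EG (recv -> (wait | ~busy)): greatest fixpoint, start Z0 = {0, 1, 2, 3}, keep only states in Sat with some successor in Z. Z1 = {0, 1, 2}; fixed.
Sat(EG (recv -> (wait | ~busy))) = {0, 1, 2}
Sat(EX (EG (recv -> (wait | ~busy)))) = {s : some successor in {0, 1, 2}} = {0, 1, 2, 4}
3 ∉ Sat(EX (EG (recv -> (wait | ~busy)))) = {0, 1, 2, 4}, so the formula does not hold at 3.

No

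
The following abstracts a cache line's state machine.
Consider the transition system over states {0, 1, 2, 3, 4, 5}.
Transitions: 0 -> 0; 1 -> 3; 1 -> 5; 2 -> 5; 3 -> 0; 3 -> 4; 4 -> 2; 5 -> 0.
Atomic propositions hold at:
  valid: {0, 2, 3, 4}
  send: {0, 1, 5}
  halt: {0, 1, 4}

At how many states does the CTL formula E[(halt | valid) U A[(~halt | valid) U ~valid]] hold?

Sat(halt | valid) = {0, 1, 2, 3, 4}
Sat(~halt) = {2, 3, 5}
Sat(~halt | valid) = {0, 2, 3, 4, 5}
Sat(~valid) = {1, 5}
A[(~halt | valid) U ~valid]: least fixpoint, start Z0 = Sat(~valid) = {1, 5}, add states in Sat(~halt | valid) with every successor in Z. Z1 = {1, 2, 5}; Z2 = {1, 2, 4, 5}; fixed.
Sat(A[(~halt | valid) U ~valid]) = {1, 2, 4, 5}
E[(halt | valid) U A[(~halt | valid) U ~valid]]: least fixpoint, start Z0 = Sat(A[(~halt | valid) U ~valid]) = {1, 2, 4, 5}, add states in Sat(halt | valid) with some successor in Z. Z1 = {1, 2, 3, 4, 5}; fixed.
Sat(E[(halt | valid) U A[(~halt | valid) U ~valid]]) = {1, 2, 3, 4, 5}
|Sat(E[(halt | valid) U A[(~halt | valid) U ~valid]])| = |{1, 2, 3, 4, 5}| = 5.

5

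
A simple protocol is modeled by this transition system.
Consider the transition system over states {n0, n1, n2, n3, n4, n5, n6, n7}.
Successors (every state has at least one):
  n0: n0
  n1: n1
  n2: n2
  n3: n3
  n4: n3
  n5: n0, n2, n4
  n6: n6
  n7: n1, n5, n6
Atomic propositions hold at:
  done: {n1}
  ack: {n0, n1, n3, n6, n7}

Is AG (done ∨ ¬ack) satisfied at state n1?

Sat(¬ack) = {n2, n4, n5}
Sat(done ∨ ¬ack) = {n1, n2, n4, n5}
AG (done ∨ ¬ack): greatest fixpoint, start Z0 = {n1, n2, n4, n5}, keep only states in Sat with every successor in Z. Z1 = {n1, n2}; fixed.
Sat(AG (done ∨ ¬ack)) = {n1, n2}
n1 ∈ Sat(AG (done ∨ ¬ack)) = {n1, n2}, so the formula holds at n1.

Yes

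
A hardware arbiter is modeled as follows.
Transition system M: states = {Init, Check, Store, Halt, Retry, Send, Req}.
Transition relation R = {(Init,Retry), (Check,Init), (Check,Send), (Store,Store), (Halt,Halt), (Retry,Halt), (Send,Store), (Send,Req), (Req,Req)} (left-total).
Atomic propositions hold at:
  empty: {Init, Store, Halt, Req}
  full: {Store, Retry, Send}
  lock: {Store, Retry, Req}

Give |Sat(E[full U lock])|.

4

E[full U lock]: least fixpoint, start Z0 = Sat(lock) = {Store, Retry, Req}, add states in Sat(full) with some successor in Z. Z1 = {Store, Retry, Send, Req}; fixed.
Sat(E[full U lock]) = {Store, Retry, Send, Req}
|Sat(E[full U lock])| = |{Store, Retry, Send, Req}| = 4.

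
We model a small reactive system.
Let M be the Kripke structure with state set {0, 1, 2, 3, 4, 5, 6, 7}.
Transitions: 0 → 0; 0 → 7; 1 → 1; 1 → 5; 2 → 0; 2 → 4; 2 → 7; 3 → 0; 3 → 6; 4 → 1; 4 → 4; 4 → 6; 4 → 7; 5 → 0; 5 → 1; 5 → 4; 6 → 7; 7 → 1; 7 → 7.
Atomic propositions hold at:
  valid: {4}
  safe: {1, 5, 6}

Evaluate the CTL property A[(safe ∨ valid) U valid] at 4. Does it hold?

Yes

Sat(safe ∨ valid) = {1, 4, 5, 6}
A[(safe ∨ valid) U valid]: least fixpoint, start Z0 = Sat(valid) = {4}, add states in Sat(safe ∨ valid) with every successor in Z. Already a fixed point.
Sat(A[(safe ∨ valid) U valid]) = {4}
4 ∈ Sat(A[(safe ∨ valid) U valid]) = {4}, so the formula holds at 4.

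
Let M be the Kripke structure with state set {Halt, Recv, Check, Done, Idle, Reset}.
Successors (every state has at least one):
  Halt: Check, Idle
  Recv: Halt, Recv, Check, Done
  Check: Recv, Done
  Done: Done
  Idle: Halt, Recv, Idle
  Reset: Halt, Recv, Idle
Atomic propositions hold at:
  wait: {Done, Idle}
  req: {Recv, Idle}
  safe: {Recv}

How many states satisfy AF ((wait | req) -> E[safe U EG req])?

5

Sat(wait | req) = {Recv, Done, Idle}
EG req: greatest fixpoint, start Z0 = {Recv, Idle}, keep only states in Sat with some successor in Z. Already a fixed point.
Sat(EG req) = {Recv, Idle}
E[safe U EG req]: least fixpoint, start Z0 = Sat(EG req) = {Recv, Idle}, add states in Sat(safe) with some successor in Z. Already a fixed point.
Sat(E[safe U EG req]) = {Recv, Idle}
Sat((wait | req) -> E[safe U EG req]) = {Halt, Recv, Check, Idle, Reset}
AF ((wait | req) -> E[safe U EG req]): least fixpoint, start Z0 = {Halt, Recv, Check, Idle, Reset}, add states with every successor in Z. Already a fixed point.
Sat(AF ((wait | req) -> E[safe U EG req])) = {Halt, Recv, Check, Idle, Reset}
|Sat(AF ((wait | req) -> E[safe U EG req]))| = |{Halt, Recv, Check, Idle, Reset}| = 5.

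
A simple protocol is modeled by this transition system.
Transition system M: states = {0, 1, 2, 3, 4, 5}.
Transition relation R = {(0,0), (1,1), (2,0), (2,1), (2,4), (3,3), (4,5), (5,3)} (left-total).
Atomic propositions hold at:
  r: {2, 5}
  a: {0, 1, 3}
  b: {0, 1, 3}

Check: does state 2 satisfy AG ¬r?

No

Sat(¬r) = {0, 1, 3, 4}
AG ¬r: greatest fixpoint, start Z0 = {0, 1, 3, 4}, keep only states in Sat with every successor in Z. Z1 = {0, 1, 3}; fixed.
Sat(AG ¬r) = {0, 1, 3}
2 ∉ Sat(AG ¬r) = {0, 1, 3}, so the formula does not hold at 2.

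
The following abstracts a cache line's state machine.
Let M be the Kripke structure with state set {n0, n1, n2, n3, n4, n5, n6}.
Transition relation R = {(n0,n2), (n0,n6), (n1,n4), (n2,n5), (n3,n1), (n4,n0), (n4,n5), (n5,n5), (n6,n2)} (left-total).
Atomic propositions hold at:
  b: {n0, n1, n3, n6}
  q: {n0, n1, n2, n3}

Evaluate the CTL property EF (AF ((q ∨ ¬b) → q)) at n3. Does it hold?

Yes

Sat(¬b) = {n2, n4, n5}
Sat(q ∨ ¬b) = {n0, n1, n2, n3, n4, n5}
Sat((q ∨ ¬b) → q) = {n0, n1, n2, n3, n6}
AF ((q ∨ ¬b) → q): least fixpoint, start Z0 = {n0, n1, n2, n3, n6}, add states with every successor in Z. Already a fixed point.
Sat(AF ((q ∨ ¬b) → q)) = {n0, n1, n2, n3, n6}
EF (AF ((q ∨ ¬b) → q)): least fixpoint, start Z0 = {n0, n1, n2, n3, n6}, add states with some successor in Z. Z1 = {n0, n1, n2, n3, n4, n6}; fixed.
Sat(EF (AF ((q ∨ ¬b) → q))) = {n0, n1, n2, n3, n4, n6}
n3 ∈ Sat(EF (AF ((q ∨ ¬b) → q))) = {n0, n1, n2, n3, n4, n6}, so the formula holds at n3.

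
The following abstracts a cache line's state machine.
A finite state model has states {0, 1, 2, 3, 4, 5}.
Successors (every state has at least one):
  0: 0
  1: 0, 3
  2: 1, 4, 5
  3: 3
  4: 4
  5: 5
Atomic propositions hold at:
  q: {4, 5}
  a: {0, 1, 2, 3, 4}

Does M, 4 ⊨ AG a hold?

AG a: greatest fixpoint, start Z0 = {0, 1, 2, 3, 4}, keep only states in Sat with every successor in Z. Z1 = {0, 1, 3, 4}; fixed.
Sat(AG a) = {0, 1, 3, 4}
4 ∈ Sat(AG a) = {0, 1, 3, 4}, so the formula holds at 4.

Yes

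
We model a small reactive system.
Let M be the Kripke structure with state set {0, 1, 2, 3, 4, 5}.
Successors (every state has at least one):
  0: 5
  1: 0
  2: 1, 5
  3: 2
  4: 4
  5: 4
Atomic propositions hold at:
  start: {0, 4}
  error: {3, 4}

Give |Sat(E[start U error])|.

E[start U error]: least fixpoint, start Z0 = Sat(error) = {3, 4}, add states in Sat(start) with some successor in Z. Already a fixed point.
Sat(E[start U error]) = {3, 4}
|Sat(E[start U error])| = |{3, 4}| = 2.

2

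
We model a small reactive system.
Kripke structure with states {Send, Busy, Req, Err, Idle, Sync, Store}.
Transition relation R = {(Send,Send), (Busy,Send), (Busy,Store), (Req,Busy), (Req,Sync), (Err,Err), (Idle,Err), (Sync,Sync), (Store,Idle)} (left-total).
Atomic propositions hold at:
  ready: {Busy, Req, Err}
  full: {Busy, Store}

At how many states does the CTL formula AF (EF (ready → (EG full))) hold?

6

EG full: greatest fixpoint, start Z0 = {Busy, Store}, keep only states in Sat with some successor in Z. Z1 = {Busy}; Z2 = ∅; fixed.
Sat(EG full) = ∅
Sat(ready → (EG full)) = {Send, Idle, Sync, Store}
EF (ready → (EG full)): least fixpoint, start Z0 = {Send, Idle, Sync, Store}, add states with some successor in Z. Z1 = {Send, Busy, Req, Idle, Sync, Store}; fixed.
Sat(EF (ready → (EG full))) = {Send, Busy, Req, Idle, Sync, Store}
AF (EF (ready → (EG full))): least fixpoint, start Z0 = {Send, Busy, Req, Idle, Sync, Store}, add states with every successor in Z. Already a fixed point.
Sat(AF (EF (ready → (EG full)))) = {Send, Busy, Req, Idle, Sync, Store}
|Sat(AF (EF (ready → (EG full))))| = |{Send, Busy, Req, Idle, Sync, Store}| = 6.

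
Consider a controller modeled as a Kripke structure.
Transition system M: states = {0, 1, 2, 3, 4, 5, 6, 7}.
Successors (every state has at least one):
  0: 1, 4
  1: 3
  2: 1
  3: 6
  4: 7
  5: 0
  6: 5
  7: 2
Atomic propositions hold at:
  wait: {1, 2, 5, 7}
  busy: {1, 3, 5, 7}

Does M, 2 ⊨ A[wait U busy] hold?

Yes

A[wait U busy]: least fixpoint, start Z0 = Sat(busy) = {1, 3, 5, 7}, add states in Sat(wait) with every successor in Z. Z1 = {1, 2, 3, 5, 7}; fixed.
Sat(A[wait U busy]) = {1, 2, 3, 5, 7}
2 ∈ Sat(A[wait U busy]) = {1, 2, 3, 5, 7}, so the formula holds at 2.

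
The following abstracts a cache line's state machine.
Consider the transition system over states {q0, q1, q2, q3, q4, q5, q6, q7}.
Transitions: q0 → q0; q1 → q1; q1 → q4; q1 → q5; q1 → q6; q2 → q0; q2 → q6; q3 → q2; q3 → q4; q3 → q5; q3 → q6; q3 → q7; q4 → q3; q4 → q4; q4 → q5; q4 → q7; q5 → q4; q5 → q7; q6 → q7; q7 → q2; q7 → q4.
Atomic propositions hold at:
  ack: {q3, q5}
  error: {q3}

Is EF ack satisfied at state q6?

Yes

EF ack: least fixpoint, start Z0 = {q3, q5}, add states with some successor in Z. Z1 = {q1, q3, q4, q5}; Z2 = {q1, q3, q4, q5, q7}; Z3 = {q1, q3, q4, q5, q6, q7}; Z4 = {q1, q2, q3, q4, q5, q6, q7}; fixed.
Sat(EF ack) = {q1, q2, q3, q4, q5, q6, q7}
q6 ∈ Sat(EF ack) = {q1, q2, q3, q4, q5, q6, q7}, so the formula holds at q6.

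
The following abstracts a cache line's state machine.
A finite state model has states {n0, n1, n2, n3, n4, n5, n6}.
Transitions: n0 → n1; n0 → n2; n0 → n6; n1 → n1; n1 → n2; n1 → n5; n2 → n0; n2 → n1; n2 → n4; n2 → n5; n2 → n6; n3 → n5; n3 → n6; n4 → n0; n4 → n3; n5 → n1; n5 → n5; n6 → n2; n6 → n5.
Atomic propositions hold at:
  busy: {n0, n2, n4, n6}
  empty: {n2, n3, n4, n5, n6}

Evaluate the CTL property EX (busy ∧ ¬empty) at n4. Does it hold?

Sat(¬empty) = {n0, n1}
Sat(busy ∧ ¬empty) = {n0}
Sat(EX (busy ∧ ¬empty)) = {s : some successor in {n0}} = {n2, n4}
n4 ∈ Sat(EX (busy ∧ ¬empty)) = {n2, n4}, so the formula holds at n4.

Yes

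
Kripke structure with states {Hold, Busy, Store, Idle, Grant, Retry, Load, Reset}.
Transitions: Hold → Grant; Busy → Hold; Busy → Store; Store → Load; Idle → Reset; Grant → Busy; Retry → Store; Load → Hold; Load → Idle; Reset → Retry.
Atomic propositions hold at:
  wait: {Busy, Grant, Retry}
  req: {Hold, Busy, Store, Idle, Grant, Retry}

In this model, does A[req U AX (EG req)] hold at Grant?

EG req: greatest fixpoint, start Z0 = {Hold, Busy, Store, Idle, Grant, Retry}, keep only states in Sat with some successor in Z. Z1 = {Hold, Busy, Grant, Retry}; Z2 = {Hold, Busy, Grant}; fixed.
Sat(EG req) = {Hold, Busy, Grant}
Sat(AX (EG req)) = {s : every successor in {Hold, Busy, Grant}} = {Hold, Grant}
A[req U AX (EG req)]: least fixpoint, start Z0 = Sat(AX (EG req)) = {Hold, Grant}, add states in Sat(req) with every successor in Z. Already a fixed point.
Sat(A[req U AX (EG req)]) = {Hold, Grant}
Grant ∈ Sat(A[req U AX (EG req)]) = {Hold, Grant}, so the formula holds at Grant.

Yes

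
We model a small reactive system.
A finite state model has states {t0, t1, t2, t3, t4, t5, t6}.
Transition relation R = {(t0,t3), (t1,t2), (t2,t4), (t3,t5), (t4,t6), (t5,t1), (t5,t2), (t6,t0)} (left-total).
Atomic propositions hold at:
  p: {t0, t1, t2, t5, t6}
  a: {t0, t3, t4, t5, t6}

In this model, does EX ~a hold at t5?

Sat(~a) = {t1, t2}
Sat(EX ~a) = {s : some successor in {t1, t2}} = {t1, t5}
t5 ∈ Sat(EX ~a) = {t1, t5}, so the formula holds at t5.

Yes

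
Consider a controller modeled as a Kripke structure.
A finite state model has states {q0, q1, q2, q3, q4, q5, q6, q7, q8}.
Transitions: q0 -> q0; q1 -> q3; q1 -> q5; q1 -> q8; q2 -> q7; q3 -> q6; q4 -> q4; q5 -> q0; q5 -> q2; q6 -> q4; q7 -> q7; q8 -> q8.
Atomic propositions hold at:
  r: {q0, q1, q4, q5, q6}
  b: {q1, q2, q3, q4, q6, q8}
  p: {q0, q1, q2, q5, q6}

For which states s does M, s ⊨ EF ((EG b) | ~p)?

{q1, q2, q3, q4, q5, q6, q7, q8}

EG b: greatest fixpoint, start Z0 = {q1, q2, q3, q4, q6, q8}, keep only states in Sat with some successor in Z. Z1 = {q1, q3, q4, q6, q8}; fixed.
Sat(EG b) = {q1, q3, q4, q6, q8}
Sat(~p) = {q3, q4, q7, q8}
Sat((EG b) | ~p) = {q1, q3, q4, q6, q7, q8}
EF ((EG b) | ~p): least fixpoint, start Z0 = {q1, q3, q4, q6, q7, q8}, add states with some successor in Z. Z1 = {q1, q2, q3, q4, q6, q7, q8}; Z2 = {q1, q2, q3, q4, q5, q6, q7, q8}; fixed.
Sat(EF ((EG b) | ~p)) = {q1, q2, q3, q4, q5, q6, q7, q8}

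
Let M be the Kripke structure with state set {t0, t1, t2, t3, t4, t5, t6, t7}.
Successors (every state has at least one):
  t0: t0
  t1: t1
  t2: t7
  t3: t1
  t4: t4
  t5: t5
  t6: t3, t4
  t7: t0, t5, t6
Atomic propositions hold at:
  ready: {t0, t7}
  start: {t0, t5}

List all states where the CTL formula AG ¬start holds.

Sat(¬start) = {t1, t2, t3, t4, t6, t7}
AG ¬start: greatest fixpoint, start Z0 = {t1, t2, t3, t4, t6, t7}, keep only states in Sat with every successor in Z. Z1 = {t1, t2, t3, t4, t6}; Z2 = {t1, t3, t4, t6}; fixed.
Sat(AG ¬start) = {t1, t3, t4, t6}

{t1, t3, t4, t6}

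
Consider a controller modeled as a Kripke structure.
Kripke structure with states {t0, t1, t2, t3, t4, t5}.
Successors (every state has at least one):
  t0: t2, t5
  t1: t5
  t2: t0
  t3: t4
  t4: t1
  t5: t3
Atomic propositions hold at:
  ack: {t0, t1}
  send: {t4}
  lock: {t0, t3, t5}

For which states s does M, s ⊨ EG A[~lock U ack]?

Sat(~lock) = {t1, t2, t4}
A[~lock U ack]: least fixpoint, start Z0 = Sat(ack) = {t0, t1}, add states in Sat(~lock) with every successor in Z. Z1 = {t0, t1, t2, t4}; fixed.
Sat(A[~lock U ack]) = {t0, t1, t2, t4}
EG A[~lock U ack]: greatest fixpoint, start Z0 = {t0, t1, t2, t4}, keep only states in Sat with some successor in Z. Z1 = {t0, t2, t4}; Z2 = {t0, t2}; fixed.
Sat(EG A[~lock U ack]) = {t0, t2}

{t0, t2}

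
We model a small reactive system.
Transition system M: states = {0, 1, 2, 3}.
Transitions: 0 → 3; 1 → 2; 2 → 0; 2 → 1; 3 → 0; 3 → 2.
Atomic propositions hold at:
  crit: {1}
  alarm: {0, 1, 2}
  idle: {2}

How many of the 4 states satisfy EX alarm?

Sat(EX alarm) = {s : some successor in {0, 1, 2}} = {1, 2, 3}
|Sat(EX alarm)| = |{1, 2, 3}| = 3.

3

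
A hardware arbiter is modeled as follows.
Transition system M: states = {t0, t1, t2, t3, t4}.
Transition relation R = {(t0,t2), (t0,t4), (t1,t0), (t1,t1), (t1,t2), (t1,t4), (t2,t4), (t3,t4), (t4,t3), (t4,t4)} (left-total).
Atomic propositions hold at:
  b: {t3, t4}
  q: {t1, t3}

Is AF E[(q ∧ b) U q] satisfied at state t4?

Sat(q ∧ b) = {t3}
E[(q ∧ b) U q]: least fixpoint, start Z0 = Sat(q) = {t1, t3}, add states in Sat(q ∧ b) with some successor in Z. Already a fixed point.
Sat(E[(q ∧ b) U q]) = {t1, t3}
AF E[(q ∧ b) U q]: least fixpoint, start Z0 = {t1, t3}, add states with every successor in Z. Already a fixed point.
Sat(AF E[(q ∧ b) U q]) = {t1, t3}
t4 ∉ Sat(AF E[(q ∧ b) U q]) = {t1, t3}, so the formula does not hold at t4.

No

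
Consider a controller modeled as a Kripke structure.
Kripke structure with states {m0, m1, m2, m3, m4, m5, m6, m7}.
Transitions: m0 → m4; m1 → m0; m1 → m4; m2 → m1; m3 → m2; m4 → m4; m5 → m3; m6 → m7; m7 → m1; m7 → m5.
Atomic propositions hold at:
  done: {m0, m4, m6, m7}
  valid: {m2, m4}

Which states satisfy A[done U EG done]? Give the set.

{m0, m4}

EG done: greatest fixpoint, start Z0 = {m0, m4, m6, m7}, keep only states in Sat with some successor in Z. Z1 = {m0, m4, m6}; Z2 = {m0, m4}; fixed.
Sat(EG done) = {m0, m4}
A[done U EG done]: least fixpoint, start Z0 = Sat(EG done) = {m0, m4}, add states in Sat(done) with every successor in Z. Already a fixed point.
Sat(A[done U EG done]) = {m0, m4}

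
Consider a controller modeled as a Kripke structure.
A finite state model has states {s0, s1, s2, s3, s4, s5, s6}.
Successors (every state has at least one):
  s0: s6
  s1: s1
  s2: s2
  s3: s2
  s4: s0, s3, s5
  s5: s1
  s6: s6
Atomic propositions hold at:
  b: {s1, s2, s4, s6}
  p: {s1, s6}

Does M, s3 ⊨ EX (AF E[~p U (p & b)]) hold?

Sat(~p) = {s0, s2, s3, s4, s5}
Sat(p & b) = {s1, s6}
E[~p U (p & b)]: least fixpoint, start Z0 = Sat((p & b)) = {s1, s6}, add states in Sat(~p) with some successor in Z. Z1 = {s0, s1, s5, s6}; Z2 = {s0, s1, s4, s5, s6}; fixed.
Sat(E[~p U (p & b)]) = {s0, s1, s4, s5, s6}
AF E[~p U (p & b)]: least fixpoint, start Z0 = {s0, s1, s4, s5, s6}, add states with every successor in Z. Already a fixed point.
Sat(AF E[~p U (p & b)]) = {s0, s1, s4, s5, s6}
Sat(EX (AF E[~p U (p & b)])) = {s : some successor in {s0, s1, s4, s5, s6}} = {s0, s1, s4, s5, s6}
s3 ∉ Sat(EX (AF E[~p U (p & b)])) = {s0, s1, s4, s5, s6}, so the formula does not hold at s3.

No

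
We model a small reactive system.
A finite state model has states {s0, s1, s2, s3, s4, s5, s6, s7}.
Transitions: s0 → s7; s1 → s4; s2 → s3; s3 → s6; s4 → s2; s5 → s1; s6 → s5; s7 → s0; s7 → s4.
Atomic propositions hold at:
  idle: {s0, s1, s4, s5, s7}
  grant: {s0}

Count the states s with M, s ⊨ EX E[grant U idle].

5

E[grant U idle]: least fixpoint, start Z0 = Sat(idle) = {s0, s1, s4, s5, s7}, add states in Sat(grant) with some successor in Z. Already a fixed point.
Sat(E[grant U idle]) = {s0, s1, s4, s5, s7}
Sat(EX E[grant U idle]) = {s : some successor in {s0, s1, s4, s5, s7}} = {s0, s1, s5, s6, s7}
|Sat(EX E[grant U idle])| = |{s0, s1, s5, s6, s7}| = 5.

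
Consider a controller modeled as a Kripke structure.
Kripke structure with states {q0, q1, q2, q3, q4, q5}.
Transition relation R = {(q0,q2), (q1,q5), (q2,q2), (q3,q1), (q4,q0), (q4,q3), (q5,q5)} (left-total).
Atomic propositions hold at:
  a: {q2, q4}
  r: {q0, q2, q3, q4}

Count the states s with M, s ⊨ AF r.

4

AF r: least fixpoint, start Z0 = {q0, q2, q3, q4}, add states with every successor in Z. Already a fixed point.
Sat(AF r) = {q0, q2, q3, q4}
|Sat(AF r)| = |{q0, q2, q3, q4}| = 4.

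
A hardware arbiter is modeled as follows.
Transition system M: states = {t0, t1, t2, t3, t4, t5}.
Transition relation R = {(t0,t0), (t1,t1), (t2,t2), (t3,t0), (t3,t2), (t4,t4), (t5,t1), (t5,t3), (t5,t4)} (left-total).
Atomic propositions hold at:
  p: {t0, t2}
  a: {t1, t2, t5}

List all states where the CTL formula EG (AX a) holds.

Sat(AX a) = {s : every successor in {t1, t2, t5}} = {t1, t2}
EG (AX a): greatest fixpoint, start Z0 = {t1, t2}, keep only states in Sat with some successor in Z. Already a fixed point.
Sat(EG (AX a)) = {t1, t2}

{t1, t2}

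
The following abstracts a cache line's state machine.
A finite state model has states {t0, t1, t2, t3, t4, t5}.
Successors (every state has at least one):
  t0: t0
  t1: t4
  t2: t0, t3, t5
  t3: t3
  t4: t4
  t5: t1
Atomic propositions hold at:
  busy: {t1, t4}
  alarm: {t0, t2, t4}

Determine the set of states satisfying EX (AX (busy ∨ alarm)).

Sat(busy ∨ alarm) = {t0, t1, t2, t4}
Sat(AX (busy ∨ alarm)) = {s : every successor in {t0, t1, t2, t4}} = {t0, t1, t4, t5}
Sat(EX (AX (busy ∨ alarm))) = {s : some successor in {t0, t1, t4, t5}} = {t0, t1, t2, t4, t5}

{t0, t1, t2, t4, t5}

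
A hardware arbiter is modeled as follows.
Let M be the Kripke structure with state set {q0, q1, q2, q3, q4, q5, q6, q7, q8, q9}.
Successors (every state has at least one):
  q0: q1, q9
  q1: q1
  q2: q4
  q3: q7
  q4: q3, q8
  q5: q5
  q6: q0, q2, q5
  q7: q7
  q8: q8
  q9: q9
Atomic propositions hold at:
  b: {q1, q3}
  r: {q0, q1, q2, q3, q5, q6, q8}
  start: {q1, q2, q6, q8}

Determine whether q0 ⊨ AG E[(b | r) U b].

Sat(b | r) = {q0, q1, q2, q3, q5, q6, q8}
E[(b | r) U b]: least fixpoint, start Z0 = Sat(b) = {q1, q3}, add states in Sat(b | r) with some successor in Z. Z1 = {q0, q1, q3}; Z2 = {q0, q1, q3, q6}; fixed.
Sat(E[(b | r) U b]) = {q0, q1, q3, q6}
AG E[(b | r) U b]: greatest fixpoint, start Z0 = {q0, q1, q3, q6}, keep only states in Sat with every successor in Z. Z1 = {q1}; fixed.
Sat(AG E[(b | r) U b]) = {q1}
q0 ∉ Sat(AG E[(b | r) U b]) = {q1}, so the formula does not hold at q0.

No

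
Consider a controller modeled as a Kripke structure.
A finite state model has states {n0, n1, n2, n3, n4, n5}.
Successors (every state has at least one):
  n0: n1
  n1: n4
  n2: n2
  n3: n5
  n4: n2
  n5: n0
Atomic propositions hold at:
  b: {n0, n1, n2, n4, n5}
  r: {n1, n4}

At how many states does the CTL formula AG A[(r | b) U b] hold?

5

Sat(r | b) = {n0, n1, n2, n4, n5}
A[(r | b) U b]: least fixpoint, start Z0 = Sat(b) = {n0, n1, n2, n4, n5}, add states in Sat(r | b) with every successor in Z. Already a fixed point.
Sat(A[(r | b) U b]) = {n0, n1, n2, n4, n5}
AG A[(r | b) U b]: greatest fixpoint, start Z0 = {n0, n1, n2, n4, n5}, keep only states in Sat with every successor in Z. Already a fixed point.
Sat(AG A[(r | b) U b]) = {n0, n1, n2, n4, n5}
|Sat(AG A[(r | b) U b])| = |{n0, n1, n2, n4, n5}| = 5.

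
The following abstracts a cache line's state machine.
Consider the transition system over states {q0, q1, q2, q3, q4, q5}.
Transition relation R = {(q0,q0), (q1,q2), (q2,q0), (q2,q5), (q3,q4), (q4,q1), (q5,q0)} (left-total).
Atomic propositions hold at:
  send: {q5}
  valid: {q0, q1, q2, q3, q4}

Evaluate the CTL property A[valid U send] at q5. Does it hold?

A[valid U send]: least fixpoint, start Z0 = Sat(send) = {q5}, add states in Sat(valid) with every successor in Z. Already a fixed point.
Sat(A[valid U send]) = {q5}
q5 ∈ Sat(A[valid U send]) = {q5}, so the formula holds at q5.

Yes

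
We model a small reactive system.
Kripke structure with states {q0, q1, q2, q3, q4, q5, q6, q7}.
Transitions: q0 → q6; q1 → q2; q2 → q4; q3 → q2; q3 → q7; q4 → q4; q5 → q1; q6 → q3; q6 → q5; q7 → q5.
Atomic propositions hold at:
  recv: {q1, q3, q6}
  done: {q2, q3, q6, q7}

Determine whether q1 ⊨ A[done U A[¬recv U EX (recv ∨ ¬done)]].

No

Sat(¬recv) = {q0, q2, q4, q5, q7}
Sat(¬done) = {q0, q1, q4, q5}
Sat(recv ∨ ¬done) = {q0, q1, q3, q4, q5, q6}
Sat(EX (recv ∨ ¬done)) = {s : some successor in {q0, q1, q3, q4, q5, q6}} = {q0, q2, q4, q5, q6, q7}
A[¬recv U EX (recv ∨ ¬done)]: least fixpoint, start Z0 = Sat(EX (recv ∨ ¬done)) = {q0, q2, q4, q5, q6, q7}, add states in Sat(¬recv) with every successor in Z. Already a fixed point.
Sat(A[¬recv U EX (recv ∨ ¬done)]) = {q0, q2, q4, q5, q6, q7}
A[done U A[¬recv U EX (recv ∨ ¬done)]]: least fixpoint, start Z0 = Sat(A[¬recv U EX (recv ∨ ¬done)]) = {q0, q2, q4, q5, q6, q7}, add states in Sat(done) with every successor in Z. Z1 = {q0, q2, q3, q4, q5, q6, q7}; fixed.
Sat(A[done U A[¬recv U EX (recv ∨ ¬done)]]) = {q0, q2, q3, q4, q5, q6, q7}
q1 ∉ Sat(A[done U A[¬recv U EX (recv ∨ ¬done)]]) = {q0, q2, q3, q4, q5, q6, q7}, so the formula does not hold at q1.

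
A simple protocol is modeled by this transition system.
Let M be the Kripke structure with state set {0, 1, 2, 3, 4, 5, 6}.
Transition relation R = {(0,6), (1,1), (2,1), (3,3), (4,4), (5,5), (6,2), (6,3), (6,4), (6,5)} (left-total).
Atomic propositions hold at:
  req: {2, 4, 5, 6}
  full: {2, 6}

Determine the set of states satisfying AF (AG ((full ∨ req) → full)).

{1, 2, 3}

Sat(full ∨ req) = {2, 4, 5, 6}
Sat((full ∨ req) → full) = {0, 1, 2, 3, 6}
AG ((full ∨ req) → full): greatest fixpoint, start Z0 = {0, 1, 2, 3, 6}, keep only states in Sat with every successor in Z. Z1 = {0, 1, 2, 3}; Z2 = {1, 2, 3}; fixed.
Sat(AG ((full ∨ req) → full)) = {1, 2, 3}
AF (AG ((full ∨ req) → full)): least fixpoint, start Z0 = {1, 2, 3}, add states with every successor in Z. Already a fixed point.
Sat(AF (AG ((full ∨ req) → full))) = {1, 2, 3}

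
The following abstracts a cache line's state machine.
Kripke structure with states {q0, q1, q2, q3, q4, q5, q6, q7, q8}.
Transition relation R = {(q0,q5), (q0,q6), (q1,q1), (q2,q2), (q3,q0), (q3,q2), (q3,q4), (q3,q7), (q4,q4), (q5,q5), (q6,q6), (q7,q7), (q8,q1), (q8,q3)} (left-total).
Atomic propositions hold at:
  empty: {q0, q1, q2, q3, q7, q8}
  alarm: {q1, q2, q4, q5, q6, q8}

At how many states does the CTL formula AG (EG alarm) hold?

EG alarm: greatest fixpoint, start Z0 = {q1, q2, q4, q5, q6, q8}, keep only states in Sat with some successor in Z. Already a fixed point.
Sat(EG alarm) = {q1, q2, q4, q5, q6, q8}
AG (EG alarm): greatest fixpoint, start Z0 = {q1, q2, q4, q5, q6, q8}, keep only states in Sat with every successor in Z. Z1 = {q1, q2, q4, q5, q6}; fixed.
Sat(AG (EG alarm)) = {q1, q2, q4, q5, q6}
|Sat(AG (EG alarm))| = |{q1, q2, q4, q5, q6}| = 5.

5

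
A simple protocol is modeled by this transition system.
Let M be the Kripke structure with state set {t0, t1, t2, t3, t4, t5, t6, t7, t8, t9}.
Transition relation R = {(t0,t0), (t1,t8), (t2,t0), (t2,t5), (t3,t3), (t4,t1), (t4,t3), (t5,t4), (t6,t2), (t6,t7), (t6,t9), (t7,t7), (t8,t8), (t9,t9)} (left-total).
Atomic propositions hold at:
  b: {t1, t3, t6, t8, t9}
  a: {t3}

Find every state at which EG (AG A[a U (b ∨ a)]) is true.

{t1, t3, t8, t9}

Sat(b ∨ a) = {t1, t3, t6, t8, t9}
A[a U (b ∨ a)]: least fixpoint, start Z0 = Sat((b ∨ a)) = {t1, t3, t6, t8, t9}, add states in Sat(a) with every successor in Z. Already a fixed point.
Sat(A[a U (b ∨ a)]) = {t1, t3, t6, t8, t9}
AG A[a U (b ∨ a)]: greatest fixpoint, start Z0 = {t1, t3, t6, t8, t9}, keep only states in Sat with every successor in Z. Z1 = {t1, t3, t8, t9}; fixed.
Sat(AG A[a U (b ∨ a)]) = {t1, t3, t8, t9}
EG (AG A[a U (b ∨ a)]): greatest fixpoint, start Z0 = {t1, t3, t8, t9}, keep only states in Sat with some successor in Z. Already a fixed point.
Sat(EG (AG A[a U (b ∨ a)])) = {t1, t3, t8, t9}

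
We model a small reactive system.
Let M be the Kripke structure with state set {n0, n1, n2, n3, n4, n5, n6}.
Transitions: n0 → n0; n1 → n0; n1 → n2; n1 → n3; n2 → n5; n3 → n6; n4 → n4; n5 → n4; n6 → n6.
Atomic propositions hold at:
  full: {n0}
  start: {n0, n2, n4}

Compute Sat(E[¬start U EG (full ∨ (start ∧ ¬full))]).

{n0, n1, n4, n5}

Sat(¬start) = {n1, n3, n5, n6}
Sat(¬full) = {n1, n2, n3, n4, n5, n6}
Sat(start ∧ ¬full) = {n2, n4}
Sat(full ∨ (start ∧ ¬full)) = {n0, n2, n4}
EG (full ∨ (start ∧ ¬full)): greatest fixpoint, start Z0 = {n0, n2, n4}, keep only states in Sat with some successor in Z. Z1 = {n0, n4}; fixed.
Sat(EG (full ∨ (start ∧ ¬full))) = {n0, n4}
E[¬start U EG (full ∨ (start ∧ ¬full))]: least fixpoint, start Z0 = Sat(EG (full ∨ (start ∧ ¬full))) = {n0, n4}, add states in Sat(¬start) with some successor in Z. Z1 = {n0, n1, n4, n5}; fixed.
Sat(E[¬start U EG (full ∨ (start ∧ ¬full))]) = {n0, n1, n4, n5}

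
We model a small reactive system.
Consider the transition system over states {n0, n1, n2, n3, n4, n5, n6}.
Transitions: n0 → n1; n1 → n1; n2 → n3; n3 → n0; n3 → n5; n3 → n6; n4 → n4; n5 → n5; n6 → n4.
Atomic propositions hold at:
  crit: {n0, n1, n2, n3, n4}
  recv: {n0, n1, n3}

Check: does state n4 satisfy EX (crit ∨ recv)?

Yes

Sat(crit ∨ recv) = {n0, n1, n2, n3, n4}
Sat(EX (crit ∨ recv)) = {s : some successor in {n0, n1, n2, n3, n4}} = {n0, n1, n2, n3, n4, n6}
n4 ∈ Sat(EX (crit ∨ recv)) = {n0, n1, n2, n3, n4, n6}, so the formula holds at n4.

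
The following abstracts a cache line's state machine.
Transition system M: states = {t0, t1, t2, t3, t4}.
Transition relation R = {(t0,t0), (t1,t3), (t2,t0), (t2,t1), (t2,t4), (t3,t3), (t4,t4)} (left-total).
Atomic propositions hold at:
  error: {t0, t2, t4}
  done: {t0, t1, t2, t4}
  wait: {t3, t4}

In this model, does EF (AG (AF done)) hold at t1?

AF done: least fixpoint, start Z0 = {t0, t1, t2, t4}, add states with every successor in Z. Already a fixed point.
Sat(AF done) = {t0, t1, t2, t4}
AG (AF done): greatest fixpoint, start Z0 = {t0, t1, t2, t4}, keep only states in Sat with every successor in Z. Z1 = {t0, t2, t4}; Z2 = {t0, t4}; fixed.
Sat(AG (AF done)) = {t0, t4}
EF (AG (AF done)): least fixpoint, start Z0 = {t0, t4}, add states with some successor in Z. Z1 = {t0, t2, t4}; fixed.
Sat(EF (AG (AF done))) = {t0, t2, t4}
t1 ∉ Sat(EF (AG (AF done))) = {t0, t2, t4}, so the formula does not hold at t1.

No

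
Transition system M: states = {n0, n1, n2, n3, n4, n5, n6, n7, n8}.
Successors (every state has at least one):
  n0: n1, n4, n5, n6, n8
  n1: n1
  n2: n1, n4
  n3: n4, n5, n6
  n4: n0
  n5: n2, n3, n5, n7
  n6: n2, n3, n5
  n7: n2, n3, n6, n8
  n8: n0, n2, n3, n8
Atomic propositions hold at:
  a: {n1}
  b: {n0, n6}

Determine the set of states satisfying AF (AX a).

{n1}

Sat(AX a) = {s : every successor in {n1}} = {n1}
AF (AX a): least fixpoint, start Z0 = {n1}, add states with every successor in Z. Already a fixed point.
Sat(AF (AX a)) = {n1}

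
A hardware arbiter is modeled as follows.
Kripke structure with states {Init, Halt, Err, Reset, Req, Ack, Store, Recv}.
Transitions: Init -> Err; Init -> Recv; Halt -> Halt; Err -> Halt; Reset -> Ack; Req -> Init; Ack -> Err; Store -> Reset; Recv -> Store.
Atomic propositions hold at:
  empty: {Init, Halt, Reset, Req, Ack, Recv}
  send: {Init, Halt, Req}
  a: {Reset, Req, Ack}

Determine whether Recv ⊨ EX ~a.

Yes

Sat(~a) = {Init, Halt, Err, Store, Recv}
Sat(EX ~a) = {s : some successor in {Init, Halt, Err, Store, Recv}} = {Init, Halt, Err, Req, Ack, Recv}
Recv ∈ Sat(EX ~a) = {Init, Halt, Err, Req, Ack, Recv}, so the formula holds at Recv.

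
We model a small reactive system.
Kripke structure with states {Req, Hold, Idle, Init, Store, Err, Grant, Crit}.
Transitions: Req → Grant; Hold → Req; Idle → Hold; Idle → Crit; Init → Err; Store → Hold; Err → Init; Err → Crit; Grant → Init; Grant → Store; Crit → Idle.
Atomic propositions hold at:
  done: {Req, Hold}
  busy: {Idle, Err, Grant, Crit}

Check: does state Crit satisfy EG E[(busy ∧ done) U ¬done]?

Yes

Sat(busy ∧ done) = ∅
Sat(¬done) = {Idle, Init, Store, Err, Grant, Crit}
E[(busy ∧ done) U ¬done]: least fixpoint, start Z0 = Sat(¬done) = {Idle, Init, Store, Err, Grant, Crit}, add states in Sat(busy ∧ done) with some successor in Z. Already a fixed point.
Sat(E[(busy ∧ done) U ¬done]) = {Idle, Init, Store, Err, Grant, Crit}
EG E[(busy ∧ done) U ¬done]: greatest fixpoint, start Z0 = {Idle, Init, Store, Err, Grant, Crit}, keep only states in Sat with some successor in Z. Z1 = {Idle, Init, Err, Grant, Crit}; fixed.
Sat(EG E[(busy ∧ done) U ¬done]) = {Idle, Init, Err, Grant, Crit}
Crit ∈ Sat(EG E[(busy ∧ done) U ¬done]) = {Idle, Init, Err, Grant, Crit}, so the formula holds at Crit.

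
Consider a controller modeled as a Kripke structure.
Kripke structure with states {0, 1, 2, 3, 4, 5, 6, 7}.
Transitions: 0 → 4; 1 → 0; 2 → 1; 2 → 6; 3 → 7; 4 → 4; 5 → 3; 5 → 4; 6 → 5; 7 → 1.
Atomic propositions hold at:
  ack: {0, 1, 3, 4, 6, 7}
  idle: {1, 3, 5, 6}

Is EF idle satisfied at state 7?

EF idle: least fixpoint, start Z0 = {1, 3, 5, 6}, add states with some successor in Z. Z1 = {1, 2, 3, 5, 6, 7}; fixed.
Sat(EF idle) = {1, 2, 3, 5, 6, 7}
7 ∈ Sat(EF idle) = {1, 2, 3, 5, 6, 7}, so the formula holds at 7.

Yes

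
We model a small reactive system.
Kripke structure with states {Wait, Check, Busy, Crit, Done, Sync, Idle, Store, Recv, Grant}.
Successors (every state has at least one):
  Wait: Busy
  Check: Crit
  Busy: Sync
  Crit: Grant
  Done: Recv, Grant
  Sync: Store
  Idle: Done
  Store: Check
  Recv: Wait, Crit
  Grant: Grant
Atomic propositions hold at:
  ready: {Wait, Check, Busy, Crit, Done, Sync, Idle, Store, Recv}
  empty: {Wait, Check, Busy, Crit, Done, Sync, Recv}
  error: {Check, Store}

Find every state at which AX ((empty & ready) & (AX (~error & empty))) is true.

{Wait, Store}

Sat(empty & ready) = {Wait, Check, Busy, Crit, Done, Sync, Recv}
Sat(~error) = {Wait, Busy, Crit, Done, Sync, Idle, Recv, Grant}
Sat(~error & empty) = {Wait, Busy, Crit, Done, Sync, Recv}
Sat(AX (~error & empty)) = {s : every successor in {Wait, Busy, Crit, Done, Sync, Recv}} = {Wait, Check, Busy, Idle, Recv}
Sat((empty & ready) & (AX (~error & empty))) = {Wait, Check, Busy, Recv}
Sat(AX ((empty & ready) & (AX (~error & empty)))) = {s : every successor in {Wait, Check, Busy, Recv}} = {Wait, Store}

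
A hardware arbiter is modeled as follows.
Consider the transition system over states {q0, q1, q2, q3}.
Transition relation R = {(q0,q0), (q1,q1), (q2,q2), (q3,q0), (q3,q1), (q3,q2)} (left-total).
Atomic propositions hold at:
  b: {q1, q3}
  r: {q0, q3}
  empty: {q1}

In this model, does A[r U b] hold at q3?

Yes

A[r U b]: least fixpoint, start Z0 = Sat(b) = {q1, q3}, add states in Sat(r) with every successor in Z. Already a fixed point.
Sat(A[r U b]) = {q1, q3}
q3 ∈ Sat(A[r U b]) = {q1, q3}, so the formula holds at q3.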